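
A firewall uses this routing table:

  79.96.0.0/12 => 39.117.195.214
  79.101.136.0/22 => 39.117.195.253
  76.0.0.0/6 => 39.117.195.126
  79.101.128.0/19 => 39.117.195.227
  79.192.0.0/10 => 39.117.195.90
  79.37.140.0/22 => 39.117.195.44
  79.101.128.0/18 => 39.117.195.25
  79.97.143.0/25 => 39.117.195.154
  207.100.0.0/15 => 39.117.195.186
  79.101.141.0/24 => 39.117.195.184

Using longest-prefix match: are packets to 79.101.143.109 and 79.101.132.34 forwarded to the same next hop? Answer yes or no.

yes

79.101.143.109: longest match 79.101.128.0/19 -> 39.117.195.227
79.101.132.34: longest match 79.101.128.0/19 -> 39.117.195.227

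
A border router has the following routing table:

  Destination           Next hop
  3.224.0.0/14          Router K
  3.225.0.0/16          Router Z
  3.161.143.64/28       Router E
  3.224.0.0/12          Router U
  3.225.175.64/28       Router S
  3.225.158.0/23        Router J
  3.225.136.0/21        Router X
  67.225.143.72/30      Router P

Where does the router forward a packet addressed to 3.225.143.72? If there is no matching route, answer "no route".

Router X

Routes whose prefix contains 3.225.143.72:
  3.224.0.0/12 (3.224.0.0 - 3.239.255.255) -> Router U
  3.224.0.0/14 (3.224.0.0 - 3.227.255.255) -> Router K
  3.225.0.0/16 (3.225.0.0 - 3.225.255.255) -> Router Z
  3.225.136.0/21 (3.225.136.0 - 3.225.143.255) -> Router X
More-specific entries that do NOT match:
  67.225.143.72/30 (67.225.143.72 - 67.225.143.75) does not contain 3.225.143.72
  3.161.143.64/28 (3.161.143.64 - 3.161.143.79) does not contain 3.225.143.72
  3.225.175.64/28 (3.225.175.64 - 3.225.175.79) does not contain 3.225.143.72
  3.225.158.0/23 (3.225.158.0 - 3.225.159.255) does not contain 3.225.143.72
Longest matching prefix is /21 -> next hop Router X.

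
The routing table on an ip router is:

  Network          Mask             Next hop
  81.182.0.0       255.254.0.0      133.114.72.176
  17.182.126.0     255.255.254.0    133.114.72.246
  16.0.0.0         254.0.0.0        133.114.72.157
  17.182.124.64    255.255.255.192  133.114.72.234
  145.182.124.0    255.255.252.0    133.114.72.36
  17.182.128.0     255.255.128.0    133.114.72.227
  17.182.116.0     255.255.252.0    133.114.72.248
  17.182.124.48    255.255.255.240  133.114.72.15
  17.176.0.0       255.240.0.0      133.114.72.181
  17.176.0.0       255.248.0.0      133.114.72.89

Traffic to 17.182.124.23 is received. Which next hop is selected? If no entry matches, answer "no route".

133.114.72.89

Routes whose prefix contains 17.182.124.23:
  16.0.0.0/7 (16.0.0.0 - 17.255.255.255) -> 133.114.72.157
  17.176.0.0/12 (17.176.0.0 - 17.191.255.255) -> 133.114.72.181
  17.176.0.0/13 (17.176.0.0 - 17.183.255.255) -> 133.114.72.89
More-specific entries that do NOT match:
  17.182.124.48/28 (17.182.124.48 - 17.182.124.63) does not contain 17.182.124.23
  17.182.124.64/26 (17.182.124.64 - 17.182.124.127) does not contain 17.182.124.23
  17.182.126.0/23 (17.182.126.0 - 17.182.127.255) does not contain 17.182.124.23
  145.182.124.0/22 (145.182.124.0 - 145.182.127.255) does not contain 17.182.124.23
  17.182.116.0/22 (17.182.116.0 - 17.182.119.255) does not contain 17.182.124.23
  17.182.128.0/17 (17.182.128.0 - 17.182.255.255) does not contain 17.182.124.23
  81.182.0.0/15 (81.182.0.0 - 81.183.255.255) does not contain 17.182.124.23
Longest matching prefix is /13 -> next hop 133.114.72.89.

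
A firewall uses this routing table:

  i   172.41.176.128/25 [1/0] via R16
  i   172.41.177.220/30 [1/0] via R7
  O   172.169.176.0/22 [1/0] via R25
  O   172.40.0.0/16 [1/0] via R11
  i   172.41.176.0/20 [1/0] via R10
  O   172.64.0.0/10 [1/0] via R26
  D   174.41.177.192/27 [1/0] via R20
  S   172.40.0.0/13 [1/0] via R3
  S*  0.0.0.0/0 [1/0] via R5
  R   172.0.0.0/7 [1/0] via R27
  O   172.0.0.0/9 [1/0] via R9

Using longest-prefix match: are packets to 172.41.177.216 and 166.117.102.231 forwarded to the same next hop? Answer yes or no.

no

172.41.177.216: longest match 172.41.176.0/20 -> R10
166.117.102.231: longest match 0.0.0.0/0 -> R5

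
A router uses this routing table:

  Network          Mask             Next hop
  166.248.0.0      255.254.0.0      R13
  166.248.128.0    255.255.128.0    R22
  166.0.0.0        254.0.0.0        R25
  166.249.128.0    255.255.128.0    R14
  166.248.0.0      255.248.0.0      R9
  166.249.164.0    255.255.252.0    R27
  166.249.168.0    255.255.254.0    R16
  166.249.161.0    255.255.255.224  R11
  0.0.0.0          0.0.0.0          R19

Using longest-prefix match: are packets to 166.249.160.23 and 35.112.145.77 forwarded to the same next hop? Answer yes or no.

166.249.160.23: longest match 166.249.128.0/17 -> R14
35.112.145.77: longest match 0.0.0.0/0 -> R19

no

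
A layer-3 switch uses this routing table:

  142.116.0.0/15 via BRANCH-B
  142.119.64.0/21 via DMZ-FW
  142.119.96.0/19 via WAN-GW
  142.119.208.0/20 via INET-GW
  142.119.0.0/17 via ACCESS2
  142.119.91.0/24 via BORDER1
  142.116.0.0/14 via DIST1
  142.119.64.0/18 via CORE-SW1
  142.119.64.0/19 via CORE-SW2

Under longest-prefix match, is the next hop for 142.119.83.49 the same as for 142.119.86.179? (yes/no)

142.119.83.49: longest match 142.119.64.0/19 -> CORE-SW2
142.119.86.179: longest match 142.119.64.0/19 -> CORE-SW2

yes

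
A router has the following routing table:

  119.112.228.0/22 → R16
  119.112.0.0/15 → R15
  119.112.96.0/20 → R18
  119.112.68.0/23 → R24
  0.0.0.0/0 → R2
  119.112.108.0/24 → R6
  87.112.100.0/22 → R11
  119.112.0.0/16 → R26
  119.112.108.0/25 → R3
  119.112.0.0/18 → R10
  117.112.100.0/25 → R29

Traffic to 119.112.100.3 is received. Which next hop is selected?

Routes whose prefix contains 119.112.100.3:
  0.0.0.0/0 (default, matches everything) -> R2
  119.112.0.0/15 (119.112.0.0 - 119.113.255.255) -> R15
  119.112.0.0/16 (119.112.0.0 - 119.112.255.255) -> R26
  119.112.96.0/20 (119.112.96.0 - 119.112.111.255) -> R18
More-specific entries that do NOT match:
  119.112.108.0/25 (119.112.108.0 - 119.112.108.127) does not contain 119.112.100.3
  117.112.100.0/25 (117.112.100.0 - 117.112.100.127) does not contain 119.112.100.3
  119.112.108.0/24 (119.112.108.0 - 119.112.108.255) does not contain 119.112.100.3
  119.112.68.0/23 (119.112.68.0 - 119.112.69.255) does not contain 119.112.100.3
  119.112.228.0/22 (119.112.228.0 - 119.112.231.255) does not contain 119.112.100.3
  87.112.100.0/22 (87.112.100.0 - 87.112.103.255) does not contain 119.112.100.3
Longest matching prefix is /20 -> next hop R18.

R18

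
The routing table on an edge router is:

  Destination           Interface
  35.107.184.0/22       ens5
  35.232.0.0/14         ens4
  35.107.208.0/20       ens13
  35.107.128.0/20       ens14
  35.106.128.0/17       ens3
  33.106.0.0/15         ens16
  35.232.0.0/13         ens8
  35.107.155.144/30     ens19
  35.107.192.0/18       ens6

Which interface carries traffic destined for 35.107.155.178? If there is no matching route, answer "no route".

no route

No entry's prefix contains 35.107.155.178; there is no default route.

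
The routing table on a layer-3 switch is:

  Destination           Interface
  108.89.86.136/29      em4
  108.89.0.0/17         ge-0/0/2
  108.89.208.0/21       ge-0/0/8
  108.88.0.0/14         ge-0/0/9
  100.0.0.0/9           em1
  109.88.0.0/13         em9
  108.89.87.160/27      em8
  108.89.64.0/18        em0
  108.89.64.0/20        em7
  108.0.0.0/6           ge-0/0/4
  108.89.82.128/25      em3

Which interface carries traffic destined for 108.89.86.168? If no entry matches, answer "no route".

Routes whose prefix contains 108.89.86.168:
  108.0.0.0/6 (108.0.0.0 - 111.255.255.255) -> ge-0/0/4
  108.88.0.0/14 (108.88.0.0 - 108.91.255.255) -> ge-0/0/9
  108.89.0.0/17 (108.89.0.0 - 108.89.127.255) -> ge-0/0/2
  108.89.64.0/18 (108.89.64.0 - 108.89.127.255) -> em0
More-specific entries that do NOT match:
  108.89.86.136/29 (108.89.86.136 - 108.89.86.143) does not contain 108.89.86.168
  108.89.87.160/27 (108.89.87.160 - 108.89.87.191) does not contain 108.89.86.168
  108.89.82.128/25 (108.89.82.128 - 108.89.82.255) does not contain 108.89.86.168
  108.89.208.0/21 (108.89.208.0 - 108.89.215.255) does not contain 108.89.86.168
  108.89.64.0/20 (108.89.64.0 - 108.89.79.255) does not contain 108.89.86.168
Longest matching prefix is /18 -> interface em0.

em0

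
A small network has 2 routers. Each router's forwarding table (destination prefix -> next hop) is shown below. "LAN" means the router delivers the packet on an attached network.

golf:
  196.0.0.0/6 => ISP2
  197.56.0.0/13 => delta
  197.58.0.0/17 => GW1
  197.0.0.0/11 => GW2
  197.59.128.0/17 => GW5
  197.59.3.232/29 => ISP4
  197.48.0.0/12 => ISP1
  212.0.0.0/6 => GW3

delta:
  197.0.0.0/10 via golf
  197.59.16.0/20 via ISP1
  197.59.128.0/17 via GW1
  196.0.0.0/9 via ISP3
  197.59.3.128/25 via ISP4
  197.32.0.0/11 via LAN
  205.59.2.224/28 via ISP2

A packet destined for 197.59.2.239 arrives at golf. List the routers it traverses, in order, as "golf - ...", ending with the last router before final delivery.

golf - delta

At golf: longest match for 197.59.2.239 is 197.56.0.0/13 -> delta
At delta: longest match for 197.59.2.239 is 197.32.0.0/11 -> LAN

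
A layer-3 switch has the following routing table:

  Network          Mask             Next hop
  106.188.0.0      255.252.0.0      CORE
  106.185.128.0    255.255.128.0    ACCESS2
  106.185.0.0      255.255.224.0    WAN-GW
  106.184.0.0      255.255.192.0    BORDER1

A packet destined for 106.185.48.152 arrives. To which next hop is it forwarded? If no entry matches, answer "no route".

No entry's prefix contains 106.185.48.152; there is no default route.

no route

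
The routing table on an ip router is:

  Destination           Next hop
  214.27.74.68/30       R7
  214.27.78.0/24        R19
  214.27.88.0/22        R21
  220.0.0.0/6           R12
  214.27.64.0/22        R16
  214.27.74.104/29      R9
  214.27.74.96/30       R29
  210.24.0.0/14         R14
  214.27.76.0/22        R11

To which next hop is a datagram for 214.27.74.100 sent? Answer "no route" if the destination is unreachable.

no route

No entry's prefix contains 214.27.74.100; there is no default route.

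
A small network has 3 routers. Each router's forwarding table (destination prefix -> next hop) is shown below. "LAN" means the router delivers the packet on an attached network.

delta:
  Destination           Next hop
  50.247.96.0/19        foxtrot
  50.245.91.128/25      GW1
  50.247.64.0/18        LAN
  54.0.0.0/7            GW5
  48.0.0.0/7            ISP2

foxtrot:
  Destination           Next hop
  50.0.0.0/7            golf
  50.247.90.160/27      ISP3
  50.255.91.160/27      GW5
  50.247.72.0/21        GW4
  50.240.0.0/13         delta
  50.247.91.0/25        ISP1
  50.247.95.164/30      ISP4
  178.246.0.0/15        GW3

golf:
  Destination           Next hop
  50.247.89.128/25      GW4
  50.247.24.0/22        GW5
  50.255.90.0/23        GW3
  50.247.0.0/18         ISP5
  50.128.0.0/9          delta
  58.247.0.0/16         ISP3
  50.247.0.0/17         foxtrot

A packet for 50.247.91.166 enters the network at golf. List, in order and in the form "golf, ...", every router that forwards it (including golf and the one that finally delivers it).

At golf: longest match for 50.247.91.166 is 50.247.0.0/17 -> foxtrot
At foxtrot: longest match for 50.247.91.166 is 50.240.0.0/13 -> delta
At delta: longest match for 50.247.91.166 is 50.247.64.0/18 -> LAN

golf, foxtrot, delta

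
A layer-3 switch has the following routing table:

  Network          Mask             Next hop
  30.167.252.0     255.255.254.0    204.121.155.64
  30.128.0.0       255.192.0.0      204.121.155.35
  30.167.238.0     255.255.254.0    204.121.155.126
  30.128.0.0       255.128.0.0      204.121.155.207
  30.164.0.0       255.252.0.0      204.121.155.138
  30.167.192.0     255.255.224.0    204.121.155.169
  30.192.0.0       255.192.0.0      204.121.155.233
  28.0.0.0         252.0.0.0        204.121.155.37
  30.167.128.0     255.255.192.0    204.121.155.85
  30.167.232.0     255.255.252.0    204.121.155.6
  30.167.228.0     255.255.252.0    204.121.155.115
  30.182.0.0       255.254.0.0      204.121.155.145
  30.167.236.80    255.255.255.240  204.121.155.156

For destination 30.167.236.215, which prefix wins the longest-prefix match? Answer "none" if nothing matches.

30.164.0.0/14

Entries matching 30.167.236.215:
  28.0.0.0/6 (28.0.0.0 - 31.255.255.255)
  30.128.0.0/9 (30.128.0.0 - 30.255.255.255)
  30.128.0.0/10 (30.128.0.0 - 30.191.255.255)
  30.164.0.0/14 (30.164.0.0 - 30.167.255.255)
Most specific is 30.164.0.0/14.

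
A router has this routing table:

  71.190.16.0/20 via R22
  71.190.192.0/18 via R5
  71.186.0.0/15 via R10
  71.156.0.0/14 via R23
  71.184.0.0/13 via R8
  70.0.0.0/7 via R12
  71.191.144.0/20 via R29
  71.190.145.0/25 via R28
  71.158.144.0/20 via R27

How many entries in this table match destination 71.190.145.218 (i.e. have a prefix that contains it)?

Prefixes containing 71.190.145.218:
  70.0.0.0/7 (70.0.0.0 - 71.255.255.255)
  71.184.0.0/13 (71.184.0.0 - 71.191.255.255)
Total matching entries: 2.

2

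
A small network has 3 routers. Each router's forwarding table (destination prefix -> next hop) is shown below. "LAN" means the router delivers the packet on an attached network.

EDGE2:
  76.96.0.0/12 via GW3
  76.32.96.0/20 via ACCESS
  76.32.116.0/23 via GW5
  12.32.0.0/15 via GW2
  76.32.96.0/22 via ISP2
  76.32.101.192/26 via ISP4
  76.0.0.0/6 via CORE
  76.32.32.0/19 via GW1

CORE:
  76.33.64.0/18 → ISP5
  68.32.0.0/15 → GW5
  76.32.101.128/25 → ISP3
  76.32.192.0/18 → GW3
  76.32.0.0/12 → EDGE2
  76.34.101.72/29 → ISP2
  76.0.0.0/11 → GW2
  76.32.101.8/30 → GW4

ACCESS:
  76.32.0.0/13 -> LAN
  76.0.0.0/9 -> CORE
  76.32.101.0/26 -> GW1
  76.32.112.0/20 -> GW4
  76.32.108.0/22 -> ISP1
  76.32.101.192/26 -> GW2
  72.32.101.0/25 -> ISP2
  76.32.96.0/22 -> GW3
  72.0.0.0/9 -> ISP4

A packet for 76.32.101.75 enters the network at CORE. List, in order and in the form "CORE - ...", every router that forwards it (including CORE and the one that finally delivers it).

CORE - EDGE2 - ACCESS

At CORE: longest match for 76.32.101.75 is 76.32.0.0/12 -> EDGE2
At EDGE2: longest match for 76.32.101.75 is 76.32.96.0/20 -> ACCESS
At ACCESS: longest match for 76.32.101.75 is 76.32.0.0/13 -> LAN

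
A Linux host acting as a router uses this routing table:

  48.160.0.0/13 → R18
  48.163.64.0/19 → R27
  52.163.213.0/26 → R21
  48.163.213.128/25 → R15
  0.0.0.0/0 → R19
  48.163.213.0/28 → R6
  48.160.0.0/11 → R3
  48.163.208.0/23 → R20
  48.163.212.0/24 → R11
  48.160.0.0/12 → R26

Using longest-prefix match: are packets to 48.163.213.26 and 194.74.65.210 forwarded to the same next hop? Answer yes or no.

48.163.213.26: longest match 48.160.0.0/13 -> R18
194.74.65.210: longest match 0.0.0.0/0 -> R19

no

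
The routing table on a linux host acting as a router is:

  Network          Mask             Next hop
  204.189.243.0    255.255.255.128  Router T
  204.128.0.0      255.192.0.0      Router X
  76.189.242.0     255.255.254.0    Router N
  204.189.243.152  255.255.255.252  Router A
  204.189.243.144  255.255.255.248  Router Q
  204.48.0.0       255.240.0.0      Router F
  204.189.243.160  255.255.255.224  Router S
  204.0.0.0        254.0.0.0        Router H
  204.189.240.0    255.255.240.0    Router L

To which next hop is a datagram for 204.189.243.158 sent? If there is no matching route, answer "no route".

Routes whose prefix contains 204.189.243.158:
  204.0.0.0/7 (204.0.0.0 - 205.255.255.255) -> Router H
  204.128.0.0/10 (204.128.0.0 - 204.191.255.255) -> Router X
  204.189.240.0/20 (204.189.240.0 - 204.189.255.255) -> Router L
More-specific entries that do NOT match:
  204.189.243.152/30 (204.189.243.152 - 204.189.243.155) does not contain 204.189.243.158
  204.189.243.144/29 (204.189.243.144 - 204.189.243.151) does not contain 204.189.243.158
  204.189.243.160/27 (204.189.243.160 - 204.189.243.191) does not contain 204.189.243.158
  204.189.243.0/25 (204.189.243.0 - 204.189.243.127) does not contain 204.189.243.158
  76.189.242.0/23 (76.189.242.0 - 76.189.243.255) does not contain 204.189.243.158
Longest matching prefix is /20 -> next hop Router L.

Router L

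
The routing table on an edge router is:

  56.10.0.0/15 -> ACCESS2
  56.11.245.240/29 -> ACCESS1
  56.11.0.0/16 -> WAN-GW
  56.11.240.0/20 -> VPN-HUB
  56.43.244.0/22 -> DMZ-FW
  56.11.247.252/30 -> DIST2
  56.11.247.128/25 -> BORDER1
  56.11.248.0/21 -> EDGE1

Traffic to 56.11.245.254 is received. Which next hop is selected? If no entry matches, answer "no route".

VPN-HUB

Routes whose prefix contains 56.11.245.254:
  56.10.0.0/15 (56.10.0.0 - 56.11.255.255) -> ACCESS2
  56.11.0.0/16 (56.11.0.0 - 56.11.255.255) -> WAN-GW
  56.11.240.0/20 (56.11.240.0 - 56.11.255.255) -> VPN-HUB
More-specific entries that do NOT match:
  56.11.247.252/30 (56.11.247.252 - 56.11.247.255) does not contain 56.11.245.254
  56.11.245.240/29 (56.11.245.240 - 56.11.245.247) does not contain 56.11.245.254
  56.11.247.128/25 (56.11.247.128 - 56.11.247.255) does not contain 56.11.245.254
  56.43.244.0/22 (56.43.244.0 - 56.43.247.255) does not contain 56.11.245.254
  56.11.248.0/21 (56.11.248.0 - 56.11.255.255) does not contain 56.11.245.254
Longest matching prefix is /20 -> next hop VPN-HUB.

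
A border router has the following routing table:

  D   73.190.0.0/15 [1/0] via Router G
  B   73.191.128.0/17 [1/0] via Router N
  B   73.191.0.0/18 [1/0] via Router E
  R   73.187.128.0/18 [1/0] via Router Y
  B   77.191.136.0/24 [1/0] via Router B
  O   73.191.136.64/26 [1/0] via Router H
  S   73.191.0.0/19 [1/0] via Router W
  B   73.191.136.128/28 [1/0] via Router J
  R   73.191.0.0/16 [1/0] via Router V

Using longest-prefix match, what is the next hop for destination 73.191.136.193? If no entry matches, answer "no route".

Routes whose prefix contains 73.191.136.193:
  73.190.0.0/15 (73.190.0.0 - 73.191.255.255) -> Router G
  73.191.0.0/16 (73.191.0.0 - 73.191.255.255) -> Router V
  73.191.128.0/17 (73.191.128.0 - 73.191.255.255) -> Router N
More-specific entries that do NOT match:
  73.191.136.128/28 (73.191.136.128 - 73.191.136.143) does not contain 73.191.136.193
  73.191.136.64/26 (73.191.136.64 - 73.191.136.127) does not contain 73.191.136.193
  77.191.136.0/24 (77.191.136.0 - 77.191.136.255) does not contain 73.191.136.193
  73.191.0.0/19 (73.191.0.0 - 73.191.31.255) does not contain 73.191.136.193
  73.191.0.0/18 (73.191.0.0 - 73.191.63.255) does not contain 73.191.136.193
  73.187.128.0/18 (73.187.128.0 - 73.187.191.255) does not contain 73.191.136.193
Longest matching prefix is /17 -> next hop Router N.

Router N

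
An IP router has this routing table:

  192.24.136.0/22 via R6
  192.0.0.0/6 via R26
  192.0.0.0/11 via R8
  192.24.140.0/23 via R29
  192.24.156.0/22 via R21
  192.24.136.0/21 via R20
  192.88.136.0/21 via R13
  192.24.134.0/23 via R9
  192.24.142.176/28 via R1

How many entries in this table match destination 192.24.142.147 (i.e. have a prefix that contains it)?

3

Prefixes containing 192.24.142.147:
  192.0.0.0/6 (192.0.0.0 - 195.255.255.255)
  192.0.0.0/11 (192.0.0.0 - 192.31.255.255)
  192.24.136.0/21 (192.24.136.0 - 192.24.143.255)
Total matching entries: 3.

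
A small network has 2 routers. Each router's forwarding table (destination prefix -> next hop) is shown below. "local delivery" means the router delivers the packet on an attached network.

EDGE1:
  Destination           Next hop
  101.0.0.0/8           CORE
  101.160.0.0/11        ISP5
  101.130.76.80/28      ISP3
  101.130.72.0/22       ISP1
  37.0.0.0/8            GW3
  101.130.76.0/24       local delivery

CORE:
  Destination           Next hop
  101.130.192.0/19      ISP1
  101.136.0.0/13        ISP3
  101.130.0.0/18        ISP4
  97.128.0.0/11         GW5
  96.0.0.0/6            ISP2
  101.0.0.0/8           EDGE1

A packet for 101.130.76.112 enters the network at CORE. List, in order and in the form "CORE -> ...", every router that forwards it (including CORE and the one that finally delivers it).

CORE -> EDGE1

At CORE: longest match for 101.130.76.112 is 101.0.0.0/8 -> EDGE1
At EDGE1: longest match for 101.130.76.112 is 101.130.76.0/24 -> local delivery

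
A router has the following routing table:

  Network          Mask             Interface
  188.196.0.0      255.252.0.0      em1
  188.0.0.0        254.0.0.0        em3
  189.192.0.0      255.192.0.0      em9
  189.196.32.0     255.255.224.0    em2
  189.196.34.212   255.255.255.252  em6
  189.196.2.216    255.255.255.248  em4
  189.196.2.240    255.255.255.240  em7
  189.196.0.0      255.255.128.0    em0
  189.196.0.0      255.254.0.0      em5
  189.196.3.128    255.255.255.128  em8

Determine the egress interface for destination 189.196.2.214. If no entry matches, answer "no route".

Routes whose prefix contains 189.196.2.214:
  188.0.0.0/7 (188.0.0.0 - 189.255.255.255) -> em3
  189.192.0.0/10 (189.192.0.0 - 189.255.255.255) -> em9
  189.196.0.0/15 (189.196.0.0 - 189.197.255.255) -> em5
  189.196.0.0/17 (189.196.0.0 - 189.196.127.255) -> em0
More-specific entries that do NOT match:
  189.196.34.212/30 (189.196.34.212 - 189.196.34.215) does not contain 189.196.2.214
  189.196.2.216/29 (189.196.2.216 - 189.196.2.223) does not contain 189.196.2.214
  189.196.2.240/28 (189.196.2.240 - 189.196.2.255) does not contain 189.196.2.214
  189.196.3.128/25 (189.196.3.128 - 189.196.3.255) does not contain 189.196.2.214
  189.196.32.0/19 (189.196.32.0 - 189.196.63.255) does not contain 189.196.2.214
Longest matching prefix is /17 -> interface em0.

em0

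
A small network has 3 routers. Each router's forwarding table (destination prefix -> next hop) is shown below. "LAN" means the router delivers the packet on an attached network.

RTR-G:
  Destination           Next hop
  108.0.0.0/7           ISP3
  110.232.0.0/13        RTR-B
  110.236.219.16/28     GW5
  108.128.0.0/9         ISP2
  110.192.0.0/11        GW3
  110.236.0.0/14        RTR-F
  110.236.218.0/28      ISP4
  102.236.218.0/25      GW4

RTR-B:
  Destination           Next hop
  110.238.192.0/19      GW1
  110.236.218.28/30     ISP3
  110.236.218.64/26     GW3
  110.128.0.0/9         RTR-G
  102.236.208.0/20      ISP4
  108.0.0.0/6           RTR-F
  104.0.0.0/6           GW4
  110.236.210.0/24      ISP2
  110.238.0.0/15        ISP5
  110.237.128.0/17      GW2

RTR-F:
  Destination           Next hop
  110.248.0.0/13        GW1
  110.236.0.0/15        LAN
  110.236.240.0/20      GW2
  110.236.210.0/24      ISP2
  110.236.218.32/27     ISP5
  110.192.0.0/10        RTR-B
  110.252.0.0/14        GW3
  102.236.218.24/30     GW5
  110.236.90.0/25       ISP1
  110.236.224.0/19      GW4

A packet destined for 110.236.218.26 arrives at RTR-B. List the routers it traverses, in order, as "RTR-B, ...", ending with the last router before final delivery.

At RTR-B: longest match for 110.236.218.26 is 110.128.0.0/9 -> RTR-G
At RTR-G: longest match for 110.236.218.26 is 110.236.0.0/14 -> RTR-F
At RTR-F: longest match for 110.236.218.26 is 110.236.0.0/15 -> LAN

RTR-B, RTR-G, RTR-F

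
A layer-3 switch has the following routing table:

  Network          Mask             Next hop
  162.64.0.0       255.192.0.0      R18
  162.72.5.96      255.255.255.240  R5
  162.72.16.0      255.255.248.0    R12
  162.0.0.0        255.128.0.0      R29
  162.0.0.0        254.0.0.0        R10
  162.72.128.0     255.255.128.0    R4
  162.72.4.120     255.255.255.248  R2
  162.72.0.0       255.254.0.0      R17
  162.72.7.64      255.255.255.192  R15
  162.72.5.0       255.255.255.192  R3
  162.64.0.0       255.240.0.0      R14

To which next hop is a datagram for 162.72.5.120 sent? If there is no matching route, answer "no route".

R17

Routes whose prefix contains 162.72.5.120:
  162.0.0.0/7 (162.0.0.0 - 163.255.255.255) -> R10
  162.0.0.0/9 (162.0.0.0 - 162.127.255.255) -> R29
  162.64.0.0/10 (162.64.0.0 - 162.127.255.255) -> R18
  162.64.0.0/12 (162.64.0.0 - 162.79.255.255) -> R14
  162.72.0.0/15 (162.72.0.0 - 162.73.255.255) -> R17
More-specific entries that do NOT match:
  162.72.4.120/29 (162.72.4.120 - 162.72.4.127) does not contain 162.72.5.120
  162.72.5.96/28 (162.72.5.96 - 162.72.5.111) does not contain 162.72.5.120
  162.72.7.64/26 (162.72.7.64 - 162.72.7.127) does not contain 162.72.5.120
  162.72.5.0/26 (162.72.5.0 - 162.72.5.63) does not contain 162.72.5.120
  162.72.16.0/21 (162.72.16.0 - 162.72.23.255) does not contain 162.72.5.120
  162.72.128.0/17 (162.72.128.0 - 162.72.255.255) does not contain 162.72.5.120
Longest matching prefix is /15 -> next hop R17.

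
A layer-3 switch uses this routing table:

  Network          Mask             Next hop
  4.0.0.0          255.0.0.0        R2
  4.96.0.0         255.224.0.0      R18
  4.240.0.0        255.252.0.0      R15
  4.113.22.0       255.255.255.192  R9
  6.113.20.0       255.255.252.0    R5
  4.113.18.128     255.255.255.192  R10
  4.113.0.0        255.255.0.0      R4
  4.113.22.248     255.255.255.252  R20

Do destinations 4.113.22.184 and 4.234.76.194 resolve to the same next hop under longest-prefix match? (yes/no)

4.113.22.184: longest match 4.113.0.0/16 -> R4
4.234.76.194: longest match 4.0.0.0/8 -> R2

no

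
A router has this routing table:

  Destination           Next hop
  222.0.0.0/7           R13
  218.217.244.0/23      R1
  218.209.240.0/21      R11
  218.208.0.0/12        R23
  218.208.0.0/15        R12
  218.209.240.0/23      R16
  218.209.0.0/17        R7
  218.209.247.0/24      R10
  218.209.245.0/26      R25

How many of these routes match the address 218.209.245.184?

Prefixes containing 218.209.245.184:
  218.208.0.0/12 (218.208.0.0 - 218.223.255.255)
  218.208.0.0/15 (218.208.0.0 - 218.209.255.255)
  218.209.240.0/21 (218.209.240.0 - 218.209.247.255)
Total matching entries: 3.

3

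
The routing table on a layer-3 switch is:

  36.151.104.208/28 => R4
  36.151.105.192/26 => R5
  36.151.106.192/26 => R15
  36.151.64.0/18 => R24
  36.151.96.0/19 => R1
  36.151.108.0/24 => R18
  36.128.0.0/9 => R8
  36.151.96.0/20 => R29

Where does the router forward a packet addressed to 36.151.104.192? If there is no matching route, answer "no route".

R29

Routes whose prefix contains 36.151.104.192:
  36.128.0.0/9 (36.128.0.0 - 36.255.255.255) -> R8
  36.151.64.0/18 (36.151.64.0 - 36.151.127.255) -> R24
  36.151.96.0/19 (36.151.96.0 - 36.151.127.255) -> R1
  36.151.96.0/20 (36.151.96.0 - 36.151.111.255) -> R29
More-specific entries that do NOT match:
  36.151.104.208/28 (36.151.104.208 - 36.151.104.223) does not contain 36.151.104.192
  36.151.105.192/26 (36.151.105.192 - 36.151.105.255) does not contain 36.151.104.192
  36.151.106.192/26 (36.151.106.192 - 36.151.106.255) does not contain 36.151.104.192
  36.151.108.0/24 (36.151.108.0 - 36.151.108.255) does not contain 36.151.104.192
Longest matching prefix is /20 -> next hop R29.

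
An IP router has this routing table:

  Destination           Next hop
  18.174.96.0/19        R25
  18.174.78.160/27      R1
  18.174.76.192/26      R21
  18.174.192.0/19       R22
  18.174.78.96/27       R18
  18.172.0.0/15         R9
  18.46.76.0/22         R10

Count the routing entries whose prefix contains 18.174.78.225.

No listed prefix contains 18.174.78.225.
Total matching entries: 0.

0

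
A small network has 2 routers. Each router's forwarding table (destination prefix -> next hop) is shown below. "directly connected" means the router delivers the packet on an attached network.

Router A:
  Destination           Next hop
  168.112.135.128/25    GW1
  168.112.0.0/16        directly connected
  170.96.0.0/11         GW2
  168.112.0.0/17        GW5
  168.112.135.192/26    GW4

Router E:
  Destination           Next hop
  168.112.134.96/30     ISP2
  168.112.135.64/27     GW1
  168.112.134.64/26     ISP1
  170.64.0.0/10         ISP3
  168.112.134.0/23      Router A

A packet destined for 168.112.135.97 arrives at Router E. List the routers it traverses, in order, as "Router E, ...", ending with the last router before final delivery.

Router E, Router A

At Router E: longest match for 168.112.135.97 is 168.112.134.0/23 -> Router A
At Router A: longest match for 168.112.135.97 is 168.112.0.0/16 -> directly connected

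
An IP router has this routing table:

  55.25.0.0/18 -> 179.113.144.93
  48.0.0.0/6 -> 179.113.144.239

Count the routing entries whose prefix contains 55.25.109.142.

0

No listed prefix contains 55.25.109.142.
Total matching entries: 0.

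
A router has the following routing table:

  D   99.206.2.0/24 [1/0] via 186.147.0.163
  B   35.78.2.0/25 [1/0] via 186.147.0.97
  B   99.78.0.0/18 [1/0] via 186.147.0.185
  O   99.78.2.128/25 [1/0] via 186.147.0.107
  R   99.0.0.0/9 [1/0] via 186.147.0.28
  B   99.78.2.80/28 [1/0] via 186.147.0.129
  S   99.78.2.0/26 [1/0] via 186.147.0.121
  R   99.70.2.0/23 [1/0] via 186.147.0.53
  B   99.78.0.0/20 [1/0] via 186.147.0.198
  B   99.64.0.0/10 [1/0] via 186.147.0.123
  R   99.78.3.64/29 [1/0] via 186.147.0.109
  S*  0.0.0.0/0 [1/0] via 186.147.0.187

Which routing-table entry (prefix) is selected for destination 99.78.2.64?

Entries matching 99.78.2.64:
  0.0.0.0/0 (default, matches everything)
  99.0.0.0/9 (99.0.0.0 - 99.127.255.255)
  99.64.0.0/10 (99.64.0.0 - 99.127.255.255)
  99.78.0.0/18 (99.78.0.0 - 99.78.63.255)
  99.78.0.0/20 (99.78.0.0 - 99.78.15.255)
Most specific is 99.78.0.0/20.

99.78.0.0/20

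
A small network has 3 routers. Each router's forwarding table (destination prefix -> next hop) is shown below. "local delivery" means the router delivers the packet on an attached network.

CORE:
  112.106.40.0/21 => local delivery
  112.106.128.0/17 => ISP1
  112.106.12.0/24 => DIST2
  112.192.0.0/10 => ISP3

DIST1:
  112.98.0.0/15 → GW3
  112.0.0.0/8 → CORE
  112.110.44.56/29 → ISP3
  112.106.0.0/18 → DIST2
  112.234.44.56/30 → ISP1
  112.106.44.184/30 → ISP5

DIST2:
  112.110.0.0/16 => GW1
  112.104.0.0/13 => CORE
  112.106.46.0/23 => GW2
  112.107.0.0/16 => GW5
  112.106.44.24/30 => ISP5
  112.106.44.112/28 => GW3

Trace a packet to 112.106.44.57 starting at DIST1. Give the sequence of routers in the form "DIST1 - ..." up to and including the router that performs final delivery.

At DIST1: longest match for 112.106.44.57 is 112.106.0.0/18 -> DIST2
At DIST2: longest match for 112.106.44.57 is 112.104.0.0/13 -> CORE
At CORE: longest match for 112.106.44.57 is 112.106.40.0/21 -> local delivery

DIST1 - DIST2 - CORE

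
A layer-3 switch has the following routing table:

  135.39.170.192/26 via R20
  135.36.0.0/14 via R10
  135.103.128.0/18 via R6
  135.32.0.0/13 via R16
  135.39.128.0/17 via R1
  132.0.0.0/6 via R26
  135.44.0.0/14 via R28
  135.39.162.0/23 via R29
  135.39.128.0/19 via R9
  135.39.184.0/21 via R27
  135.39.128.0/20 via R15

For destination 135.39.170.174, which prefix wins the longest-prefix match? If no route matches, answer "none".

Entries matching 135.39.170.174:
  132.0.0.0/6 (132.0.0.0 - 135.255.255.255)
  135.32.0.0/13 (135.32.0.0 - 135.39.255.255)
  135.36.0.0/14 (135.36.0.0 - 135.39.255.255)
  135.39.128.0/17 (135.39.128.0 - 135.39.255.255)
Most specific is 135.39.128.0/17.

135.39.128.0/17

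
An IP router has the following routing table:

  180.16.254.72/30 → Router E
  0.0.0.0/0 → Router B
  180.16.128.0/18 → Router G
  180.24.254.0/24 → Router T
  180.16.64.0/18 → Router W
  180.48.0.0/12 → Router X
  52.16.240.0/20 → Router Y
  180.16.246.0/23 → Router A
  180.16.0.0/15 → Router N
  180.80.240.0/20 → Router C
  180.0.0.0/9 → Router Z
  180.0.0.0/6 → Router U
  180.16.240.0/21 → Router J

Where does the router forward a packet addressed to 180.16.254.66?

Routes whose prefix contains 180.16.254.66:
  0.0.0.0/0 (default, matches everything) -> Router B
  180.0.0.0/6 (180.0.0.0 - 183.255.255.255) -> Router U
  180.0.0.0/9 (180.0.0.0 - 180.127.255.255) -> Router Z
  180.16.0.0/15 (180.16.0.0 - 180.17.255.255) -> Router N
More-specific entries that do NOT match:
  180.16.254.72/30 (180.16.254.72 - 180.16.254.75) does not contain 180.16.254.66
  180.24.254.0/24 (180.24.254.0 - 180.24.254.255) does not contain 180.16.254.66
  180.16.246.0/23 (180.16.246.0 - 180.16.247.255) does not contain 180.16.254.66
  180.16.240.0/21 (180.16.240.0 - 180.16.247.255) does not contain 180.16.254.66
  52.16.240.0/20 (52.16.240.0 - 52.16.255.255) does not contain 180.16.254.66
  180.80.240.0/20 (180.80.240.0 - 180.80.255.255) does not contain 180.16.254.66
  180.16.128.0/18 (180.16.128.0 - 180.16.191.255) does not contain 180.16.254.66
  180.16.64.0/18 (180.16.64.0 - 180.16.127.255) does not contain 180.16.254.66
Longest matching prefix is /15 -> next hop Router N.

Router N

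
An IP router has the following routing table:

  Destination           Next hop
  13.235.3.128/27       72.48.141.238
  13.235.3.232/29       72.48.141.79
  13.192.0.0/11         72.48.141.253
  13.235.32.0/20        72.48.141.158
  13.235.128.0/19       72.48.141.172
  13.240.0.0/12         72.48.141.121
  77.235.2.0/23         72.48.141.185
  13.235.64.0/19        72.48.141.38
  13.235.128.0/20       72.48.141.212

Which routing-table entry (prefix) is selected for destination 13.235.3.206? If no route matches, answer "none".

13.235.3.206 is outside every listed prefix and there is no default route.

none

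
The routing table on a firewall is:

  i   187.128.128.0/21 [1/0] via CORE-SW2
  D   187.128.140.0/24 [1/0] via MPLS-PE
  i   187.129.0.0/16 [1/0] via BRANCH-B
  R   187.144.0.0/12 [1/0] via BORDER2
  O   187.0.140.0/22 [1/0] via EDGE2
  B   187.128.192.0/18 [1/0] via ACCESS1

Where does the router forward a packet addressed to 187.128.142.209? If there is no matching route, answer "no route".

no route

No entry's prefix contains 187.128.142.209; there is no default route.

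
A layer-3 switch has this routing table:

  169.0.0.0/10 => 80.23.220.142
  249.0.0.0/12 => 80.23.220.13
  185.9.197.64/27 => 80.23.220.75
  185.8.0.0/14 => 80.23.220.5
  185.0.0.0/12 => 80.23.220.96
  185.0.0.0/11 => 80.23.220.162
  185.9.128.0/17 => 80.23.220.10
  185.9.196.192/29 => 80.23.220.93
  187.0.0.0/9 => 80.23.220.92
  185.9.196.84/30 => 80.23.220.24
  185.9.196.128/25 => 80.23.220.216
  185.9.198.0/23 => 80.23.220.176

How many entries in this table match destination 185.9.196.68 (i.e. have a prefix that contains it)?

4

Prefixes containing 185.9.196.68:
  185.0.0.0/11 (185.0.0.0 - 185.31.255.255)
  185.0.0.0/12 (185.0.0.0 - 185.15.255.255)
  185.8.0.0/14 (185.8.0.0 - 185.11.255.255)
  185.9.128.0/17 (185.9.128.0 - 185.9.255.255)
Total matching entries: 4.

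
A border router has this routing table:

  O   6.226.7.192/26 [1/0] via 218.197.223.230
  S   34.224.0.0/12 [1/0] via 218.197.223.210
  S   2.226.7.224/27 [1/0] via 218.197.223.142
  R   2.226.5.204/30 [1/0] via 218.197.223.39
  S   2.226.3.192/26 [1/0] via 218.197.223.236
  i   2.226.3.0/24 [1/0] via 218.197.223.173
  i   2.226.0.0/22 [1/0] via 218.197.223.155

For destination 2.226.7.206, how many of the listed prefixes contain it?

0

No listed prefix contains 2.226.7.206.
Total matching entries: 0.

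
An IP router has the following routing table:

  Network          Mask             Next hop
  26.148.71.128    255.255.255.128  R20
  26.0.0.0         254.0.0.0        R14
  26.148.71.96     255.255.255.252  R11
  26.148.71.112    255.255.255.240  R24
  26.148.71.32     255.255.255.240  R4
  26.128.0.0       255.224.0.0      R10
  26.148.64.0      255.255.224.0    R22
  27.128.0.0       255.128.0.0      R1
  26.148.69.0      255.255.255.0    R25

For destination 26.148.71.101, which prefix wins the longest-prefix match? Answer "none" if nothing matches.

26.148.64.0/19

Entries matching 26.148.71.101:
  26.0.0.0/7 (26.0.0.0 - 27.255.255.255)
  26.128.0.0/11 (26.128.0.0 - 26.159.255.255)
  26.148.64.0/19 (26.148.64.0 - 26.148.95.255)
Most specific is 26.148.64.0/19.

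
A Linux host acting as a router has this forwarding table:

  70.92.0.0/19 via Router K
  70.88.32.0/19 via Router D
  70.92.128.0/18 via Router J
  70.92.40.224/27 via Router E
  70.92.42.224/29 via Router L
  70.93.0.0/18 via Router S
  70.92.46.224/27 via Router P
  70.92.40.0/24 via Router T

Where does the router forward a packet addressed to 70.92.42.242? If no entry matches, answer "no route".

No entry's prefix contains 70.92.42.242; there is no default route.

no route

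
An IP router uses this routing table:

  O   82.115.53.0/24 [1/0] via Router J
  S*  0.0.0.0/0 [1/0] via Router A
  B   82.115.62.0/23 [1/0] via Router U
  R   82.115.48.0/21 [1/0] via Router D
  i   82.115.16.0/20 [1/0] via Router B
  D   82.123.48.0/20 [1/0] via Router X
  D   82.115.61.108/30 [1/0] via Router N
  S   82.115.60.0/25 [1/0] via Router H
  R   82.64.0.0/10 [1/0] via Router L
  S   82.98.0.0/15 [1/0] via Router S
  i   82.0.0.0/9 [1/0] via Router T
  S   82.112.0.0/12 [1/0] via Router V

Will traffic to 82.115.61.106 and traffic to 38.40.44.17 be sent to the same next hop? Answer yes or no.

no

82.115.61.106: longest match 82.112.0.0/12 -> Router V
38.40.44.17: longest match 0.0.0.0/0 -> Router A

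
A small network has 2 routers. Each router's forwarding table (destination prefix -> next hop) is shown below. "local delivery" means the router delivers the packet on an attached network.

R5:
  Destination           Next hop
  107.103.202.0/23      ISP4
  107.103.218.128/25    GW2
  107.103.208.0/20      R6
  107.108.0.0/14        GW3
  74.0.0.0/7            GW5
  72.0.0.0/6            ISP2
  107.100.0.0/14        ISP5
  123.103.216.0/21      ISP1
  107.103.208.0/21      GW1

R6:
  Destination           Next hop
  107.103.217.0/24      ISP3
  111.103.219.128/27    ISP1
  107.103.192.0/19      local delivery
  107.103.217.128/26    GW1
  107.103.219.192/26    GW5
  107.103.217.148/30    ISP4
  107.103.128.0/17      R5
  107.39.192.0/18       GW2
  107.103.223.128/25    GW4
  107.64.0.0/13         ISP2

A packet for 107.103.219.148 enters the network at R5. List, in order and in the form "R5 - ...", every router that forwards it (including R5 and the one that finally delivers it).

At R5: longest match for 107.103.219.148 is 107.103.208.0/20 -> R6
At R6: longest match for 107.103.219.148 is 107.103.192.0/19 -> local delivery

R5 - R6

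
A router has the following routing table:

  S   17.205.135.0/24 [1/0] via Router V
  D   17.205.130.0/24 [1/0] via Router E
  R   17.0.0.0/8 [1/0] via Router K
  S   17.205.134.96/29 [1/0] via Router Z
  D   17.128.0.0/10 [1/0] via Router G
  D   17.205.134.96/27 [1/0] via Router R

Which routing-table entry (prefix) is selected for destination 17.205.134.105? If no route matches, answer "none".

17.205.134.96/27

Entries matching 17.205.134.105:
  17.0.0.0/8 (17.0.0.0 - 17.255.255.255)
  17.205.134.96/27 (17.205.134.96 - 17.205.134.127)
Most specific is 17.205.134.96/27.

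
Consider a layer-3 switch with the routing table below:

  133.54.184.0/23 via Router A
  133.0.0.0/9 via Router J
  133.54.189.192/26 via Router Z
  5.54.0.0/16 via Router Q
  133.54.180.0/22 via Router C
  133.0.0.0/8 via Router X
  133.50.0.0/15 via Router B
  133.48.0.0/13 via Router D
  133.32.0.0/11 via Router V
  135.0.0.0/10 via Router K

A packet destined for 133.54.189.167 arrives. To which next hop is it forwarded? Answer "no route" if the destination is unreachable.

Router D

Routes whose prefix contains 133.54.189.167:
  133.0.0.0/8 (133.0.0.0 - 133.255.255.255) -> Router X
  133.0.0.0/9 (133.0.0.0 - 133.127.255.255) -> Router J
  133.32.0.0/11 (133.32.0.0 - 133.63.255.255) -> Router V
  133.48.0.0/13 (133.48.0.0 - 133.55.255.255) -> Router D
More-specific entries that do NOT match:
  133.54.189.192/26 (133.54.189.192 - 133.54.189.255) does not contain 133.54.189.167
  133.54.184.0/23 (133.54.184.0 - 133.54.185.255) does not contain 133.54.189.167
  133.54.180.0/22 (133.54.180.0 - 133.54.183.255) does not contain 133.54.189.167
  5.54.0.0/16 (5.54.0.0 - 5.54.255.255) does not contain 133.54.189.167
  133.50.0.0/15 (133.50.0.0 - 133.51.255.255) does not contain 133.54.189.167
Longest matching prefix is /13 -> next hop Router D.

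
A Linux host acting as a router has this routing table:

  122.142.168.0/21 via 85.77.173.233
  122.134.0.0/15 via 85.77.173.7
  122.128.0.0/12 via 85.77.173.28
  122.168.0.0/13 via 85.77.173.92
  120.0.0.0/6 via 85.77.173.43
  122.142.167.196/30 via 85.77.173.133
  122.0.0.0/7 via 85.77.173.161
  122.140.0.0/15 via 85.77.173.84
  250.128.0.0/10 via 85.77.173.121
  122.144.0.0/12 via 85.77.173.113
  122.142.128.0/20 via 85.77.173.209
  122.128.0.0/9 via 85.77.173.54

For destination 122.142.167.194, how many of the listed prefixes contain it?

4

Prefixes containing 122.142.167.194:
  120.0.0.0/6 (120.0.0.0 - 123.255.255.255)
  122.0.0.0/7 (122.0.0.0 - 123.255.255.255)
  122.128.0.0/9 (122.128.0.0 - 122.255.255.255)
  122.128.0.0/12 (122.128.0.0 - 122.143.255.255)
Total matching entries: 4.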